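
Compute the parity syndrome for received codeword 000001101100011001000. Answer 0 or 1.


Syndrome = XOR of all bits = 0 XOR 0 XOR 0 XOR 0 XOR 0 XOR 1 XOR 1 XOR 0 XOR 1 XOR 1 XOR 0 XOR 0 XOR 0 XOR 1 XOR 1 XOR 0 XOR 0 XOR 1 XOR 0 XOR 0 XOR 0 = 1

1


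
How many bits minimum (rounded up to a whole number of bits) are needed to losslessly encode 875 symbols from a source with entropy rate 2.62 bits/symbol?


Minimum bits >= n * H = 875 * 2.62 = 2292.5, rounded up to a whole number of bits = 2293

2293 bits


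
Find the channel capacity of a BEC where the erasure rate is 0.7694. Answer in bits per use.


C = 1 - epsilon = 1 - 0.7694 = 0.2306

0.2306 bits


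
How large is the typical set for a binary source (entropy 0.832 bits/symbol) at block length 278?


log2|A_typical| = nH = 278 * 0.832 = 231.296, so |A_typical| ~ 2^231.296 = 4.237e+69

4.237e+69


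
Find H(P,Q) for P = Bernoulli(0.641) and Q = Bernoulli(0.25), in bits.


H(P,Q) = -p*log2(q) - (1-p)*log2(1-q). -0.641*log2(0.25) = 1.282000; -0.359*log2(0.75) = 0.148998. H(P,Q) = 1.282000 + 0.148998 = 1.431

1.431 bits


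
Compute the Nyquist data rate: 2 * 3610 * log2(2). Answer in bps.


Rate = 2 * B * log2(M) = 2 * 3610 * 1.0 = 7220.0

7220.0 bps


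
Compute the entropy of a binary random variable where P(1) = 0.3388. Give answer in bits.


H = -p*log2(p) - (1-p)*log2(1-p). -0.3388*log2(0.3388) = 0.529034; -0.6612*log2(0.6612) = 0.394632. H = 0.529034 + 0.394632 = 0.9237

0.9237 bits


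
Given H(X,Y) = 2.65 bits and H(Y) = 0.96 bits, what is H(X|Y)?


H(X|Y) = H(X,Y) - H(Y) = 2.65 - 0.96 = 1.69

1.69 bits


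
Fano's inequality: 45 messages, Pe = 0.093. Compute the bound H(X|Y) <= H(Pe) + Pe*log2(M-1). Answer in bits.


H(Pe) = -Pe*log2(Pe) - (1-Pe)*log2(1-Pe) = -0.093*log2(0.093) - 0.907*log2(0.907) = 0.318676 + 0.127729 = 0.4464. Pe*log2(M-1) = 0.093*log2(44) = 0.507727. Bound = H(Pe) + Pe*log2(M-1) = 0.318676 + 0.127729 + 0.507727 = 0.9541

0.9541 bits


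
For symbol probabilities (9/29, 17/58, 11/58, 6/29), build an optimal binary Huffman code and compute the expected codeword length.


Huffman construction (repeatedly merge the two least-probable nodes; each merge adds 1 bit to every symbol beneath it): 11/58 + 6/29 = 23/58; 17/58 + 9/29 = 35/58; 23/58 + 35/58 = 1. Resulting codeword lengths (in the order the probabilities were given): (2, 2, 2, 2). L_avg = sum(p_i * l_i) = 9/29*2 + 17/58*2 + 11/58*2 + 6/29*2 = 2

2.0 bits


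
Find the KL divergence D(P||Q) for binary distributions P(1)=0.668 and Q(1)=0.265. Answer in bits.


KL = p*log2(p/q) + (1-p)*log2((1-p)/(1-q)) = 0.668*log2(0.668/0.265) + 0.332*log2(0.332/0.735) = 0.5104

0.5104 bits


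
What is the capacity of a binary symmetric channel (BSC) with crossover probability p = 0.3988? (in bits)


H(p) = -p*log2(p) - (1-p)*log2(1-p) = -0.3988*log2(0.3988) - 0.6012*log2(0.6012) = 0.528914 + 0.441331 = 0.9702. C = 1 - H(p) = 1 - 0.9702 = 0.0298

0.0298 bits


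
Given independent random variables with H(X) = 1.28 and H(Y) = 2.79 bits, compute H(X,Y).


For independent variables, H(X,Y) = H(X) + H(Y) = 1.28 + 2.79 = 4.07

4.07 bits


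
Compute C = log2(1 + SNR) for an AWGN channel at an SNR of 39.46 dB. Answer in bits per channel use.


SNR_linear = 10^(39.46/10) = 8830.799; C = log2(1 + SNR_linear) = log2(1 + 8830.799) = 13.1085

13.1085 bits/channel use


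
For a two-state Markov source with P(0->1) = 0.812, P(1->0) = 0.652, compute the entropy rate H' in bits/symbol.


Stationary distribution: pi_0 = p10/(p01+p10) = 0.4454, pi_1 = 0.5546. Entropy rate H' = pi_0*H(p01) + pi_1*H(p10) = 0.4454*0.6973 + 0.5546*0.9323 = 0.8276

0.8276 bits/symbol


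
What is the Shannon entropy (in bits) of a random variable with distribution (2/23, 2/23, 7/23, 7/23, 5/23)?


H = -sum(p_i * log2(p_i)). Terms: -(2/23)*log2(2/23) = 0.306397; -(2/23)*log2(2/23) = 0.306397; -(7/23)*log2(7/23) = 0.522324; -(7/23)*log2(7/23) = 0.522324; -(5/23)*log2(5/23) = 0.478616. H = 0.306397 + 0.306397 + 0.522324 + 0.522324 + 0.478616 = 2.1361

2.1361 bits


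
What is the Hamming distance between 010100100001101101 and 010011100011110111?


Count differing positions: . . . ^ ^ ^ . . . . ^ . . ^ ^ . ^ . = 7 differences

7


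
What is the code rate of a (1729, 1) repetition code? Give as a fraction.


Rate = k/n = 1/1729

1/1729


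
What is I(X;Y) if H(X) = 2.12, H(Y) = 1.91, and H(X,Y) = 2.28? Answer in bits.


I(X;Y) = H(X) + H(Y) - H(X,Y) = 2.12 + 1.91 - 2.28 = 1.75

1.75 bits


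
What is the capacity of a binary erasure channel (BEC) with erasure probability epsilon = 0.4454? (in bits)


C = 1 - epsilon = 1 - 0.4454 = 0.5546

0.5546 bits


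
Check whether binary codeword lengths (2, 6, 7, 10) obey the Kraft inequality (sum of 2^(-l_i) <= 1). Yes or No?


Kraft sum = sum(2^(-l_i)) = 0.2744, need <= 1. Result: satisfied (a binary prefix-free code with these lengths exists)

Yes


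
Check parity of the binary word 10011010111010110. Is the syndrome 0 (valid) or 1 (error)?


Syndrome = XOR of all bits = 1 XOR 0 XOR 0 XOR 1 XOR 1 XOR 0 XOR 1 XOR 0 XOR 1 XOR 1 XOR 1 XOR 0 XOR 1 XOR 0 XOR 1 XOR 1 XOR 0 = 0

0


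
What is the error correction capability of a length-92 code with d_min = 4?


Correction capability = floor((d-1)/2) = floor((4-1)/2) = 1

1 errors


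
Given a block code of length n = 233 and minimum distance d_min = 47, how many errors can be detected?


Detection capability = d_min - 1 = 47 - 1 = 46

46 errors


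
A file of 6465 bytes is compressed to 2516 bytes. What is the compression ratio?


Ratio = original / compressed = 6465 / 2516 = 2.5696

2.5696


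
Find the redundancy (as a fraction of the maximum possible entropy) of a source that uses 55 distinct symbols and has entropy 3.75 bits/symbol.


H_max = log2(K) = log2(55) = 5.7814 bits/symbol. Redundancy = 1 - H/H_max = 1 - 3.75/5.7814 = 1 - 0.6486 = 0.3514

0.3514


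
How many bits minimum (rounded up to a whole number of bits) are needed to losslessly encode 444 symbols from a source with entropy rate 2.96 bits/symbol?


Minimum bits >= n * H = 444 * 2.96 = 1314.24, rounded up to a whole number of bits = 1315

1315 bits


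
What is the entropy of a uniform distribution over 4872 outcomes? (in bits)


H = log2(n) = log2(4872) = 12.2503

12.2503 bits


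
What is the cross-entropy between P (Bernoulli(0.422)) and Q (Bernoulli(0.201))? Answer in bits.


H(P,Q) = -p*log2(q) - (1-p)*log2(1-q). -0.422*log2(0.201) = 0.976817; -0.578*log2(0.799) = 0.187117. H(P,Q) = 0.976817 + 0.187117 = 1.1639

1.1639 bits


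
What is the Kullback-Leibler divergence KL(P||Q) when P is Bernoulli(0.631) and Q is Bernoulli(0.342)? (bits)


KL = p*log2(p/q) + (1-p)*log2((1-p)/(1-q)) = 0.631*log2(0.631/0.342) + 0.369*log2(0.369/0.658) = 0.2497

0.2497 bits


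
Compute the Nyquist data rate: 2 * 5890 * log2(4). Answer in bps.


Rate = 2 * B * log2(M) = 2 * 5890 * 2.0 = 23560.0

23560.0 bps


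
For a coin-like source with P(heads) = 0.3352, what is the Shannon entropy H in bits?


H = -p*log2(p) - (1-p)*log2(1-p). -0.3352*log2(0.3352) = 0.528579; -0.6648*log2(0.6648) = 0.391572. H = 0.528579 + 0.391572 = 0.9202

0.9202 bits


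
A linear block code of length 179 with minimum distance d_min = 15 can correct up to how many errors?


Correction capability = floor((d-1)/2) = floor((15-1)/2) = 7

7 errors


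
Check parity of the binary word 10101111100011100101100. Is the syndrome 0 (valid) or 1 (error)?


Syndrome = XOR of all bits = 1 XOR 0 XOR 1 XOR 0 XOR 1 XOR 1 XOR 1 XOR 1 XOR 1 XOR 0 XOR 0 XOR 0 XOR 1 XOR 1 XOR 1 XOR 0 XOR 0 XOR 1 XOR 0 XOR 1 XOR 1 XOR 0 XOR 0 = 1

1


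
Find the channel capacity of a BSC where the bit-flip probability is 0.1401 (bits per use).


H(p) = -p*log2(p) - (1-p)*log2(1-p) = -0.1401*log2(0.1401) - 0.8599*log2(0.8599) = 0.397250 + 0.187251 = 0.5845. C = 1 - H(p) = 1 - 0.5845 = 0.4155

0.4155 bits


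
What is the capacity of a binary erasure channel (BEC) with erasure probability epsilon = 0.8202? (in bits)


C = 1 - epsilon = 1 - 0.8202 = 0.1798

0.1798 bits


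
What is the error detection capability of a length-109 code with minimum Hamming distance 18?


Detection capability = d_min - 1 = 18 - 1 = 17

17 errors


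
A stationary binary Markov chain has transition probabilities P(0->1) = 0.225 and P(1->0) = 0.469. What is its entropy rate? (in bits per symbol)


Stationary distribution: pi_0 = p10/(p01+p10) = 0.6758, pi_1 = 0.3242. Entropy rate H' = pi_0*H(p01) + pi_1*H(p10) = 0.6758*0.7692 + 0.3242*0.9972 = 0.8431

0.8431 bits/symbol


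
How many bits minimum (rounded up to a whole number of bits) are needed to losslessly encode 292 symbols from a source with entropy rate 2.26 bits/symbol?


Minimum bits >= n * H = 292 * 2.26 = 659.92, rounded up to a whole number of bits = 660

660 bits


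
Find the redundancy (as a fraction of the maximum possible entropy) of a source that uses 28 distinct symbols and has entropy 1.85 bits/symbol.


H_max = log2(K) = log2(28) = 4.8074 bits/symbol. Redundancy = 1 - H/H_max = 1 - 1.85/4.8074 = 1 - 0.3848 = 0.6152

0.6152


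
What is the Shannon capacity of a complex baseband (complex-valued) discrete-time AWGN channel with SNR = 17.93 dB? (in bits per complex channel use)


SNR_linear = 10^(17.93/10) = 62.0869; C = log2(1 + SNR_linear) = log2(1 + 62.0869) = 5.9793

5.9793 bits/channel use


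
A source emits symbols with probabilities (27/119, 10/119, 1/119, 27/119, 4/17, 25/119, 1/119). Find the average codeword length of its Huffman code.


Huffman construction (repeatedly merge the two least-probable nodes; each merge adds 1 bit to every symbol beneath it): 1/119 + 1/119 = 2/119; 2/119 + 10/119 = 12/119; 12/119 + 25/119 = 37/119; 27/119 + 27/119 = 54/119; 4/17 + 37/119 = 65/119; 54/119 + 65/119 = 1. Resulting codeword lengths (in the order the probabilities were given): (2, 4, 5, 2, 2, 3, 5). L_avg = sum(p_i * l_i) = 27/119*2 + 10/119*4 + 1/119*5 + 27/119*2 + 4/17*2 + 25/119*3 + 1/119*5 = 17/7 = 2.4286

2.4286 bits


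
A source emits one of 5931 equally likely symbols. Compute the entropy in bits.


H = log2(n) = log2(5931) = 12.5341

12.5341 bits


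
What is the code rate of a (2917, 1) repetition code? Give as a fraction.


Rate = k/n = 1/2917

1/2917


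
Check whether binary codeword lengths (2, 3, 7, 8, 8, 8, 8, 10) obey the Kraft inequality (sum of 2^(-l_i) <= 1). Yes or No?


Kraft sum = sum(2^(-l_i)) = 0.3994, need <= 1. Result: satisfied (a binary prefix-free code with these lengths exists)

Yes


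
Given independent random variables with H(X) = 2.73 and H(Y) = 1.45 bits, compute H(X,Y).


For independent variables, H(X,Y) = H(X) + H(Y) = 2.73 + 1.45 = 4.18

4.18 bits


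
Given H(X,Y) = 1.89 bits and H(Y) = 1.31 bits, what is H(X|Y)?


H(X|Y) = H(X,Y) - H(Y) = 1.89 - 1.31 = 0.58

0.58 bits


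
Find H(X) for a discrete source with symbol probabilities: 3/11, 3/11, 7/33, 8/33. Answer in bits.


H = -sum(p_i * log2(p_i)). Terms: -(3/11)*log2(3/11) = 0.511219; -(3/11)*log2(3/11) = 0.511219; -(7/33)*log2(7/33) = 0.474523; -(8/33)*log2(8/33) = 0.495611. H = 0.511219 + 0.511219 + 0.474523 + 0.495611 = 1.9926

1.9926 bits


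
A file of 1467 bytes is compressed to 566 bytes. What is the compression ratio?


Ratio = original / compressed = 1467 / 566 = 2.5919

2.5919


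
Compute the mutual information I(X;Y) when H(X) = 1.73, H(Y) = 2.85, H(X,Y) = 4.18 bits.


I(X;Y) = H(X) + H(Y) - H(X,Y) = 1.73 + 2.85 - 4.18 = 0.4

0.4 bits


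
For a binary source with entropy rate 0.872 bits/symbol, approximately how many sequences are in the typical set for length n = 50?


log2|A_typical| = nH = 50 * 0.872 = 43.6, so |A_typical| ~ 2^43.6 = 1.333e+13

1.333e+13


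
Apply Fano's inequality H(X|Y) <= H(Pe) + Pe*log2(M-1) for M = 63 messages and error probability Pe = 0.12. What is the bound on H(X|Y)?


H(Pe) = -Pe*log2(Pe) - (1-Pe)*log2(1-Pe) = -0.12*log2(0.12) - 0.88*log2(0.88) = 0.367067 + 0.162294 = 0.5294. Pe*log2(M-1) = 0.12*log2(62) = 0.714504. Bound = H(Pe) + Pe*log2(M-1) = 0.367067 + 0.162294 + 0.714504 = 1.2439

1.2439 bits


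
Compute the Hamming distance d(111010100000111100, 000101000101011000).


Count differing positions: ^ ^ ^ ^ ^ ^ ^ . . ^ . ^ ^ . . ^ . . = 11 differences

11


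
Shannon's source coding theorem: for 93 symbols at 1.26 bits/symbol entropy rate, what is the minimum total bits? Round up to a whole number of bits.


Minimum bits >= n * H = 93 * 1.26 = 117.18, rounded up to a whole number of bits = 118

118 bits


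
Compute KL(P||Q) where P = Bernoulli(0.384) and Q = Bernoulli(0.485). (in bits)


KL = p*log2(p/q) + (1-p)*log2((1-p)/(1-q)) = 0.384*log2(0.384/0.485) + 0.616*log2(0.616/0.515) = 0.0298

0.0298 bits


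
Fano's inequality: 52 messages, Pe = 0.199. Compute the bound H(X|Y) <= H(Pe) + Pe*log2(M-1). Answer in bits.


H(Pe) = -Pe*log2(Pe) - (1-Pe)*log2(1-Pe) = -0.199*log2(0.199) - 0.801*log2(0.801) = 0.463503 + 0.256421 = 0.7199. Pe*log2(M-1) = 0.199*log2(51) = 1.128813. Bound = H(Pe) + Pe*log2(M-1) = 0.463503 + 0.256421 + 1.128813 = 1.8487

1.8487 bits


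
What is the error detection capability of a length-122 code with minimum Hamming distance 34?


Detection capability = d_min - 1 = 34 - 1 = 33

33 errors


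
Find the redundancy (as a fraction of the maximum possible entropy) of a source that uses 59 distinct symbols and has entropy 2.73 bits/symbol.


H_max = log2(K) = log2(59) = 5.8826 bits/symbol. Redundancy = 1 - H/H_max = 1 - 2.73/5.8826 = 1 - 0.4641 = 0.5359

0.5359


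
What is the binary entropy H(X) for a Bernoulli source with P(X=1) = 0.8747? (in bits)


H = -p*log2(p) - (1-p)*log2(1-p). -0.8747*log2(0.8747) = 0.168939; -0.1253*log2(0.1253) = 0.375467. H = 0.168939 + 0.375467 = 0.5444

0.5444 bits


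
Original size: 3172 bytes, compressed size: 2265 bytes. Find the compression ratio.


Ratio = original / compressed = 3172 / 2265 = 1.4004

1.4004


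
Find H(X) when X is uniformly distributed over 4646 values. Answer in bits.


H = log2(n) = log2(4646) = 12.1818

12.1818 bits


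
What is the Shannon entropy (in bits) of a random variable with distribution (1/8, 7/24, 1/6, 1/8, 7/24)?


H = -sum(p_i * log2(p_i)). Terms: -(1/8)*log2(1/8) = 0.375000; -(7/24)*log2(7/24) = 0.518469; -(1/6)*log2(1/6) = 0.430827; -(1/8)*log2(1/8) = 0.375000; -(7/24)*log2(7/24) = 0.518469. H = 0.375000 + 0.518469 + 0.430827 + 0.375000 + 0.518469 = 2.2178

2.2178 bits


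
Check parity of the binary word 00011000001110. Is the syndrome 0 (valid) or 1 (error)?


Syndrome = XOR of all bits = 0 XOR 0 XOR 0 XOR 1 XOR 1 XOR 0 XOR 0 XOR 0 XOR 0 XOR 0 XOR 1 XOR 1 XOR 1 XOR 0 = 1

1


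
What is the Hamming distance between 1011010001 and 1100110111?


Count differing positions: . ^ ^ ^ ^ . . ^ ^ . = 6 differences

6


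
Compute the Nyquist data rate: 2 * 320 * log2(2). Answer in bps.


Rate = 2 * B * log2(M) = 2 * 320 * 1.0 = 640.0

640.0 bps


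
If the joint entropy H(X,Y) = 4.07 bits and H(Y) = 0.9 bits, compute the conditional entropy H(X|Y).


H(X|Y) = H(X,Y) - H(Y) = 4.07 - 0.9 = 3.17

3.17 bits


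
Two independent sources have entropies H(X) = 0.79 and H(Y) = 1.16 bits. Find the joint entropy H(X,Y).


For independent variables, H(X,Y) = H(X) + H(Y) = 0.79 + 1.16 = 1.95

1.95 bits


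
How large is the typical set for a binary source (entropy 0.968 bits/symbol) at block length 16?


log2|A_typical| = nH = 16 * 0.968 = 15.488, so |A_typical| ~ 2^15.488 = 4.596e+04

4.596e+04


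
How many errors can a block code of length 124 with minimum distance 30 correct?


Correction capability = floor((d-1)/2) = floor((30-1)/2) = 14

14 errors


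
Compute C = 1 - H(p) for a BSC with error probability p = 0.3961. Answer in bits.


H(p) = -p*log2(p) - (1-p)*log2(1-p) = -0.3961*log2(0.3961) - 0.6039*log2(0.6039) = 0.529215 + 0.439409 = 0.9686. C = 1 - H(p) = 1 - 0.9686 = 0.0314

0.0314 bits


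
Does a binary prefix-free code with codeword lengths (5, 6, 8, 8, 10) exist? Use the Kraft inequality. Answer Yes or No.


Kraft sum = sum(2^(-l_i)) = 0.0557, need <= 1. Result: satisfied (a binary prefix-free code with these lengths exists)

Yes


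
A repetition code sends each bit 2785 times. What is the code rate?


Rate = k/n = 1/2785

1/2785


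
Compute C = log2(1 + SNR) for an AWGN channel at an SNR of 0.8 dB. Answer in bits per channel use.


SNR_linear = 10^(0.8/10) = 1.2023; C = log2(1 + SNR_linear) = log2(1 + 1.2023) = 1.139

1.139 bits/channel use


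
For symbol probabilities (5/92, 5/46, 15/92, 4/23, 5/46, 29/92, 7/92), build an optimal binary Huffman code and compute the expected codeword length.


Huffman construction (repeatedly merge the two least-probable nodes; each merge adds 1 bit to every symbol beneath it): 5/92 + 7/92 = 3/23; 5/46 + 5/46 = 5/23; 3/23 + 15/92 = 27/92; 4/23 + 5/23 = 9/23; 27/92 + 29/92 = 14/23; 9/23 + 14/23 = 1. Resulting codeword lengths (in the order the probabilities were given): (4, 3, 3, 2, 3, 2, 4). L_avg = sum(p_i * l_i) = 5/92*4 + 5/46*3 + 15/92*3 + 4/23*2 + 5/46*3 + 29/92*2 + 7/92*4 = 243/92 = 2.6413

2.6413 bits


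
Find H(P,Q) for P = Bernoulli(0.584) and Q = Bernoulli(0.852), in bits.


H(P,Q) = -p*log2(q) - (1-p)*log2(1-q). -0.584*log2(0.852) = 0.134948; -0.416*log2(0.148) = 1.146634. H(P,Q) = 0.134948 + 1.146634 = 1.2816

1.2816 bits


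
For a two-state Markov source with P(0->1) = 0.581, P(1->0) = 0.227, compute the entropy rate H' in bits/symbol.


Stationary distribution: pi_0 = p10/(p01+p10) = 0.2809, pi_1 = 0.7191. Entropy rate H' = pi_0*H(p01) + pi_1*H(p10) = 0.2809*0.981 + 0.7191*0.7727 = 0.8312

0.8312 bits/symbol


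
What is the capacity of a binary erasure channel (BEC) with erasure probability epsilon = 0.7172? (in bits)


C = 1 - epsilon = 1 - 0.7172 = 0.2828

0.2828 bits


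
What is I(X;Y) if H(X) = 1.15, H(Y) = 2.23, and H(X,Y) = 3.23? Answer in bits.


I(X;Y) = H(X) + H(Y) - H(X,Y) = 1.15 + 2.23 - 3.23 = 0.15

0.15 bits


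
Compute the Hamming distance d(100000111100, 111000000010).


Count differing positions: . ^ ^ . . . ^ ^ ^ ^ ^ . = 7 differences

7


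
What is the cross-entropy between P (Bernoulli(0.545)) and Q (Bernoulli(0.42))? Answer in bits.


H(P,Q) = -p*log2(q) - (1-p)*log2(1-q). -0.545*log2(0.42) = 0.682089; -0.455*log2(0.58) = 0.357573. H(P,Q) = 0.682089 + 0.357573 = 1.0397

1.0397 bits


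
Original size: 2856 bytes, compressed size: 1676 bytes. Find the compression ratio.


Ratio = original / compressed = 2856 / 1676 = 1.7041

1.7041


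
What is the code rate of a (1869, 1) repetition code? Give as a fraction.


Rate = k/n = 1/1869

1/1869


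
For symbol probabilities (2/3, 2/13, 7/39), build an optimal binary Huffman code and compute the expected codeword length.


Huffman construction (repeatedly merge the two least-probable nodes; each merge adds 1 bit to every symbol beneath it): 2/13 + 7/39 = 1/3; 1/3 + 2/3 = 1. Resulting codeword lengths (in the order the probabilities were given): (1, 2, 2). L_avg = sum(p_i * l_i) = 2/3*1 + 2/13*2 + 7/39*2 = 4/3 = 1.3333

1.3333 bits


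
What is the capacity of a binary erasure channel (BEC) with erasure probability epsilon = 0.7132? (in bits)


C = 1 - epsilon = 1 - 0.7132 = 0.2868

0.2868 bits


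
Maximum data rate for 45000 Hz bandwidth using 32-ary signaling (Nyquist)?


Rate = 2 * B * log2(M) = 2 * 45000 * 5.0 = 450000.0

450000.0 bps


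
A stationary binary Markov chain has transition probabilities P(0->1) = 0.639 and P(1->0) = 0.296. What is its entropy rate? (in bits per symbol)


Stationary distribution: pi_0 = p10/(p01+p10) = 0.3166, pi_1 = 0.6834. Entropy rate H' = pi_0*H(p01) + pi_1*H(p10) = 0.3166*0.9435 + 0.6834*0.8763 = 0.8976

0.8976 bits/symbol


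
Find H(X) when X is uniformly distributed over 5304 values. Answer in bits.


H = log2(n) = log2(5304) = 12.3729

12.3729 bits


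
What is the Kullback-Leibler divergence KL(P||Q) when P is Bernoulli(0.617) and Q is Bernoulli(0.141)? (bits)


KL = p*log2(p/q) + (1-p)*log2((1-p)/(1-q)) = 0.617*log2(0.617/0.141) + 0.383*log2(0.383/0.859) = 0.8676

0.8676 bits


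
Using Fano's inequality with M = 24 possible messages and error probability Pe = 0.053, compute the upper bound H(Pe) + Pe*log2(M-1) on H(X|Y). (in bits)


H(Pe) = -Pe*log2(Pe) - (1-Pe)*log2(1-Pe) = -0.053*log2(0.053) - 0.947*log2(0.947) = 0.224607 + 0.074400 = 0.299. Pe*log2(M-1) = 0.053*log2(23) = 0.239749. Bound = H(Pe) + Pe*log2(M-1) = 0.224607 + 0.074400 + 0.239749 = 0.5388

0.5388 bits


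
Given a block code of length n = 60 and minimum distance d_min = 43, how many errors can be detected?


Detection capability = d_min - 1 = 43 - 1 = 42

42 errors


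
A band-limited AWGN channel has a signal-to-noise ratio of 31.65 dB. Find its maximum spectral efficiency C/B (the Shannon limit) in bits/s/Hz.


SNR_linear = 10^(31.65/10) = 1462.1772; C/B = log2(1 + SNR_linear) = log2(1 + 1462.1772) = 10.5149

10.5149 bits/s/Hz


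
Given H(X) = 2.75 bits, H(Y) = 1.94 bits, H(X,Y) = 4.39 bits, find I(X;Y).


I(X;Y) = H(X) + H(Y) - H(X,Y) = 2.75 + 1.94 - 4.39 = 0.3

0.3 bits


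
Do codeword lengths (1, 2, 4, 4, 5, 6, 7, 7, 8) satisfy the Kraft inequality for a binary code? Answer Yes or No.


Kraft sum = sum(2^(-l_i)) = 0.9414, need <= 1. Result: satisfied (a binary prefix-free code with these lengths exists)

Yes


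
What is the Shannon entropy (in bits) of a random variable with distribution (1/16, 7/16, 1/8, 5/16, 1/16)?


H = -sum(p_i * log2(p_i)). Terms: -(1/16)*log2(1/16) = 0.250000; -(7/16)*log2(7/16) = 0.521782; -(1/8)*log2(1/8) = 0.375000; -(5/16)*log2(5/16) = 0.524397; -(1/16)*log2(1/16) = 0.250000. H = 0.250000 + 0.521782 + 0.375000 + 0.524397 + 0.250000 = 1.9212

1.9212 bits


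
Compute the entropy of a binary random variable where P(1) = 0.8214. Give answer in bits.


H = -p*log2(p) - (1-p)*log2(1-p). -0.8214*log2(0.8214) = 0.233149; -0.1786*log2(0.1786) = 0.443856. H = 0.233149 + 0.443856 = 0.677

0.677 bits


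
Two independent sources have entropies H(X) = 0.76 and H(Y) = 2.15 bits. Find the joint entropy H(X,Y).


For independent variables, H(X,Y) = H(X) + H(Y) = 0.76 + 2.15 = 2.91

2.91 bits


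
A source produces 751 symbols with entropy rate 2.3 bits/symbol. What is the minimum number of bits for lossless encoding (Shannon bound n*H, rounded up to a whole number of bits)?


Minimum bits >= n * H = 751 * 2.3 = 1727.3, rounded up to a whole number of bits = 1728

1728 bits


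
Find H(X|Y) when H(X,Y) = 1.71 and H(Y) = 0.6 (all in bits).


H(X|Y) = H(X,Y) - H(Y) = 1.71 - 0.6 = 1.11

1.11 bits


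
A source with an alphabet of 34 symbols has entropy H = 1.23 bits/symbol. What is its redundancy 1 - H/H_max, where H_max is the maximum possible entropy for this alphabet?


H_max = log2(K) = log2(34) = 5.0875 bits/symbol. Redundancy = 1 - H/H_max = 1 - 1.23/5.0875 = 1 - 0.2418 = 0.7582

0.7582


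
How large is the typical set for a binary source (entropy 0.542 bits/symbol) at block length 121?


log2|A_typical| = nH = 121 * 0.542 = 65.582, so |A_typical| ~ 2^65.582 = 5.523e+19

5.523e+19


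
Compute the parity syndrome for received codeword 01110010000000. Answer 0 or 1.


Syndrome = XOR of all bits = 0 XOR 1 XOR 1 XOR 1 XOR 0 XOR 0 XOR 1 XOR 0 XOR 0 XOR 0 XOR 0 XOR 0 XOR 0 XOR 0 = 0

0


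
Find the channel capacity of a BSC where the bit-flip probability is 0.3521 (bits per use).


H(p) = -p*log2(p) - (1-p)*log2(1-p) = -0.3521*log2(0.3521) - 0.6479*log2(0.6479) = 0.530242 + 0.405687 = 0.9359. C = 1 - H(p) = 1 - 0.9359 = 0.0641

0.0641 bits


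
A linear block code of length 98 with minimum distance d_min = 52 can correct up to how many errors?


Correction capability = floor((d-1)/2) = floor((52-1)/2) = 25

25 errors


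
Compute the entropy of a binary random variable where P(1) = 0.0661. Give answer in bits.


H = -p*log2(p) - (1-p)*log2(1-p). -0.0661*log2(0.0661) = 0.259060; -0.9339*log2(0.9339) = 0.092139. H = 0.259060 + 0.092139 = 0.3512

0.3512 bits


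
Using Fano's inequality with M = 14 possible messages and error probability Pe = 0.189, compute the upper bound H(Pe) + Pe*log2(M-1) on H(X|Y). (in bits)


H(Pe) = -Pe*log2(Pe) - (1-Pe)*log2(1-Pe) = -0.189*log2(0.189) - 0.811*log2(0.811) = 0.454269 + 0.245105 = 0.6994. Pe*log2(M-1) = 0.189*log2(13) = 0.699383. Bound = H(Pe) + Pe*log2(M-1) = 0.454269 + 0.245105 + 0.699383 = 1.3988

1.3988 bits


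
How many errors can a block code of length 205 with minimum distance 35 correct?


Correction capability = floor((d-1)/2) = floor((35-1)/2) = 17

17 errors


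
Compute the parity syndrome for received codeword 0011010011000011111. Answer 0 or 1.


Syndrome = XOR of all bits = 0 XOR 0 XOR 1 XOR 1 XOR 0 XOR 1 XOR 0 XOR 0 XOR 1 XOR 1 XOR 0 XOR 0 XOR 0 XOR 0 XOR 1 XOR 1 XOR 1 XOR 1 XOR 1 = 0

0


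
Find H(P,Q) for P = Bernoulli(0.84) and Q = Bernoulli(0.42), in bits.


H(P,Q) = -p*log2(q) - (1-p)*log2(1-q). -0.84*log2(0.42) = 1.051293; -0.16*log2(0.58) = 0.125740. H(P,Q) = 1.051293 + 0.125740 = 1.177

1.177 bits


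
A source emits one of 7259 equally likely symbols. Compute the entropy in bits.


H = log2(n) = log2(7259) = 12.8256

12.8256 bits


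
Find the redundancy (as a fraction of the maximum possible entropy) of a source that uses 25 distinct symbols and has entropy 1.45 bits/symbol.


H_max = log2(K) = log2(25) = 4.6439 bits/symbol. Redundancy = 1 - H/H_max = 1 - 1.45/4.6439 = 1 - 0.3122 = 0.6878

0.6878


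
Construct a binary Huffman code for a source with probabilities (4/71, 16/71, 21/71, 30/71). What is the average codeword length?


Huffman construction (repeatedly merge the two least-probable nodes; each merge adds 1 bit to every symbol beneath it): 4/71 + 16/71 = 20/71; 20/71 + 21/71 = 41/71; 30/71 + 41/71 = 1. Resulting codeword lengths (in the order the probabilities were given): (3, 3, 2, 1). L_avg = sum(p_i * l_i) = 4/71*3 + 16/71*3 + 21/71*2 + 30/71*1 = 132/71 = 1.8592

1.8592 bits


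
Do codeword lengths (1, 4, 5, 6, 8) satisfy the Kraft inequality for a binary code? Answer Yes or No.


Kraft sum = sum(2^(-l_i)) = 0.6133, need <= 1. Result: satisfied (a binary prefix-free code with these lengths exists)

Yes


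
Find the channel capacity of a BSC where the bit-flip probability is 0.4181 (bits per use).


H(p) = -p*log2(p) - (1-p)*log2(1-p) = -0.4181*log2(0.4181) - 0.5819*log2(0.5819) = 0.526003 + 0.454555 = 0.9806. C = 1 - H(p) = 1 - 0.9806 = 0.0194

0.0194 bits


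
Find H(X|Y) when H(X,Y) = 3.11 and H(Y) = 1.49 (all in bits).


H(X|Y) = H(X,Y) - H(Y) = 3.11 - 1.49 = 1.62

1.62 bits


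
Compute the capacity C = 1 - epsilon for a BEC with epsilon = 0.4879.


C = 1 - epsilon = 1 - 0.4879 = 0.5121

0.5121 bits


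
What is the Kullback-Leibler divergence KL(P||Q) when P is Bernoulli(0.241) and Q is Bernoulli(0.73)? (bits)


KL = p*log2(p/q) + (1-p)*log2((1-p)/(1-q)) = 0.241*log2(0.241/0.73) + 0.759*log2(0.759/0.27) = 0.7464

0.7464 bits


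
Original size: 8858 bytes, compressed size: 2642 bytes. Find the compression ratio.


Ratio = original / compressed = 8858 / 2642 = 3.3528

3.3528


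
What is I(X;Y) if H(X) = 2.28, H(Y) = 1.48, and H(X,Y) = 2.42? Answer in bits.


I(X;Y) = H(X) + H(Y) - H(X,Y) = 2.28 + 1.48 - 2.42 = 1.34

1.34 bits


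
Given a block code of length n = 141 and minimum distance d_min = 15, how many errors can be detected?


Detection capability = d_min - 1 = 15 - 1 = 14

14 errors


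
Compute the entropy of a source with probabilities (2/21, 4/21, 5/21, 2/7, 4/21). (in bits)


H = -sum(p_i * log2(p_i)). Terms: -(2/21)*log2(2/21) = 0.323078; -(4/21)*log2(4/21) = 0.455680; -(5/21)*log2(5/21) = 0.492950; -(2/7)*log2(2/7) = 0.516387; -(4/21)*log2(4/21) = 0.455680. H = 0.323078 + 0.455680 + 0.492950 + 0.516387 + 0.455680 = 2.2438

2.2438 bits


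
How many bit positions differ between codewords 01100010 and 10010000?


Count differing positions: ^ ^ ^ ^ . . ^ . = 5 differences

5


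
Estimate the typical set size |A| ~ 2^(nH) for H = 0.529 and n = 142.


log2|A_typical| = nH = 142 * 0.529 = 75.118, so |A_typical| ~ 2^75.118 = 4.100e+22

4.100e+22


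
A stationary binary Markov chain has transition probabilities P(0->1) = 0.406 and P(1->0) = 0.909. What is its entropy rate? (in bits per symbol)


Stationary distribution: pi_0 = p10/(p01+p10) = 0.6913, pi_1 = 0.3087. Entropy rate H' = pi_0*H(p01) + pi_1*H(p10) = 0.6913*0.9744 + 0.3087*0.4398 = 0.8093

0.8093 bits/symbol


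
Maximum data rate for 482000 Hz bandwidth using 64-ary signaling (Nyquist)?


Rate = 2 * B * log2(M) = 2 * 482000 * 6.0 = 5784000.0

5784000.0 bps


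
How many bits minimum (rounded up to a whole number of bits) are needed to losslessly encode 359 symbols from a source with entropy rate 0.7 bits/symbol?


Minimum bits >= n * H = 359 * 0.7 = 251.3, rounded up to a whole number of bits = 252

252 bits


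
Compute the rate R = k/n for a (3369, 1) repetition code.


Rate = k/n = 1/3369

1/3369


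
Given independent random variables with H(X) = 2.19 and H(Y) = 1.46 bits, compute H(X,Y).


For independent variables, H(X,Y) = H(X) + H(Y) = 2.19 + 1.46 = 3.65

3.65 bits


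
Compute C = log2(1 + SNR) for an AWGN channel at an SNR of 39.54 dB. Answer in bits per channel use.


SNR_linear = 10^(39.54/10) = 8994.9758; C = log2(1 + SNR_linear) = log2(1 + 8994.9758) = 13.1351

13.1351 bits/channel use


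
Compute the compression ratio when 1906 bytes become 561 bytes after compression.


Ratio = original / compressed = 1906 / 561 = 3.3975

3.3975


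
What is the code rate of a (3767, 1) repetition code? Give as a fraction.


Rate = k/n = 1/3767

1/3767


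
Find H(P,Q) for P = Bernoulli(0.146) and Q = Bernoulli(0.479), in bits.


H(P,Q) = -p*log2(q) - (1-p)*log2(1-q). -0.146*log2(0.479) = 0.155038; -0.854*log2(0.521) = 0.803311. H(P,Q) = 0.155038 + 0.803311 = 0.9583

0.9583 bits


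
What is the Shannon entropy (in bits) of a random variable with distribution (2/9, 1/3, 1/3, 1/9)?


H = -sum(p_i * log2(p_i)). Terms: -(2/9)*log2(2/9) = 0.482206; -(1/3)*log2(1/3) = 0.528321; -(1/3)*log2(1/3) = 0.528321; -(1/9)*log2(1/9) = 0.352214. H = 0.482206 + 0.528321 + 0.528321 + 0.352214 = 1.8911

1.8911 bits


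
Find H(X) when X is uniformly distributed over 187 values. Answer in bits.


H = log2(n) = log2(187) = 7.5469

7.5469 bits


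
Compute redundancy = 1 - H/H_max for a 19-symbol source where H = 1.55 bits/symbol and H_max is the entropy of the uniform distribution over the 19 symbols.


H_max = log2(K) = log2(19) = 4.2479 bits/symbol. Redundancy = 1 - H/H_max = 1 - 1.55/4.2479 = 1 - 0.3649 = 0.6351

0.6351


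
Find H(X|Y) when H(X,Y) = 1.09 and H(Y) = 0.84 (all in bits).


H(X|Y) = H(X,Y) - H(Y) = 1.09 - 0.84 = 0.25

0.25 bits


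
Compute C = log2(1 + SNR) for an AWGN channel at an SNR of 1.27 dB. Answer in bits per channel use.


SNR_linear = 10^(1.27/10) = 1.3397; C = log2(1 + SNR_linear) = log2(1 + 1.3397) = 1.2263

1.2263 bits/channel use


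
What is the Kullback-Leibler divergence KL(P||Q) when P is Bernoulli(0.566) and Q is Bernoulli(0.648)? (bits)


KL = p*log2(p/q) + (1-p)*log2((1-p)/(1-q)) = 0.566*log2(0.566/0.648) + 0.434*log2(0.434/0.352) = 0.0206

0.0206 bits


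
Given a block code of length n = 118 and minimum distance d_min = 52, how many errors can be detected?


Detection capability = d_min - 1 = 52 - 1 = 51

51 errors


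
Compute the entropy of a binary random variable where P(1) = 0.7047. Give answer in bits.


H = -p*log2(p) - (1-p)*log2(1-p). -0.7047*log2(0.7047) = 0.355816; -0.2953*log2(0.2953) = 0.519653. H = 0.355816 + 0.519653 = 0.8755

0.8755 bits


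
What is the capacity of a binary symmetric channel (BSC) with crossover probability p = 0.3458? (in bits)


H(p) = -p*log2(p) - (1-p)*log2(1-p) = -0.3458*log2(0.3458) - 0.6542*log2(0.6542) = 0.529762 + 0.400499 = 0.9303. C = 1 - H(p) = 1 - 0.9303 = 0.0697

0.0697 bits


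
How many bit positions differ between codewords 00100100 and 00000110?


Count differing positions: . . ^ . . . ^ . = 2 differences

2


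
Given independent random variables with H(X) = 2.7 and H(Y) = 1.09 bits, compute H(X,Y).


For independent variables, H(X,Y) = H(X) + H(Y) = 2.7 + 1.09 = 3.79

3.79 bits


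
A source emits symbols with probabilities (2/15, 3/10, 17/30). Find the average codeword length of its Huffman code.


Huffman construction (repeatedly merge the two least-probable nodes; each merge adds 1 bit to every symbol beneath it): 2/15 + 3/10 = 13/30; 13/30 + 17/30 = 1. Resulting codeword lengths (in the order the probabilities were given): (2, 2, 1). L_avg = sum(p_i * l_i) = 2/15*2 + 3/10*2 + 17/30*1 = 43/30 = 1.4333

1.4333 bits


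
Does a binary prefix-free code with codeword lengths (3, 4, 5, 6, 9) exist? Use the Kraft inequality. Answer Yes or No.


Kraft sum = sum(2^(-l_i)) = 0.2363, need <= 1. Result: satisfied (a binary prefix-free code with these lengths exists)

Yes


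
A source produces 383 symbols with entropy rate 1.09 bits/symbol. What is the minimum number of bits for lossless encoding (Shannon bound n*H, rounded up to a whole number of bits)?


Minimum bits >= n * H = 383 * 1.09 = 417.47, rounded up to a whole number of bits = 418

418 bits


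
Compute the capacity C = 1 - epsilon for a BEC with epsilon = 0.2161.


C = 1 - epsilon = 1 - 0.2161 = 0.7839

0.7839 bits


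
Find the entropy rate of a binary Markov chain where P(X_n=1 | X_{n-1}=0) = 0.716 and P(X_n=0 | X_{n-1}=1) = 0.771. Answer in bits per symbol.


Stationary distribution: pi_0 = p10/(p01+p10) = 0.5185, pi_1 = 0.4815. Entropy rate H' = pi_0*H(p01) + pi_1*H(p10) = 0.5185*0.8608 + 0.4815*0.7763 = 0.8201

0.8201 bits/symbol


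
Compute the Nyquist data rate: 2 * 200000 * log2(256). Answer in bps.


Rate = 2 * B * log2(M) = 2 * 200000 * 8.0 = 3200000.0

3200000.0 bps


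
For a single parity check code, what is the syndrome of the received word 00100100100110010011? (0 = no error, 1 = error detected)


Syndrome = XOR of all bits = 0 XOR 0 XOR 1 XOR 0 XOR 0 XOR 1 XOR 0 XOR 0 XOR 1 XOR 0 XOR 0 XOR 1 XOR 1 XOR 0 XOR 0 XOR 1 XOR 0 XOR 0 XOR 1 XOR 1 = 0

0


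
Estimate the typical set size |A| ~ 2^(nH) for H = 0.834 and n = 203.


log2|A_typical| = nH = 203 * 0.834 = 169.302, so |A_typical| ~ 2^169.302 = 9.225e+50

9.225e+50


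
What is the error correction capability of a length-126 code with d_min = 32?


Correction capability = floor((d-1)/2) = floor((32-1)/2) = 15

15 errors


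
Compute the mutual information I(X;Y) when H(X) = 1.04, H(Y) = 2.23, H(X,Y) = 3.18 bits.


I(X;Y) = H(X) + H(Y) - H(X,Y) = 1.04 + 2.23 - 3.18 = 0.09

0.09 bits


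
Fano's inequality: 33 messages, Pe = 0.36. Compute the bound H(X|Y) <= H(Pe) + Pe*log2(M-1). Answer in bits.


H(Pe) = -Pe*log2(Pe) - (1-Pe)*log2(1-Pe) = -0.36*log2(0.36) - 0.64*log2(0.64) = 0.530615 + 0.412068 = 0.9427. Pe*log2(M-1) = 0.36*log2(32) = 1.800000. Bound = H(Pe) + Pe*log2(M-1) = 0.530615 + 0.412068 + 1.800000 = 2.7427

2.7427 bits


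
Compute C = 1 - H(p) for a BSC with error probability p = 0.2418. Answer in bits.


H(p) = -p*log2(p) - (1-p)*log2(1-p) = -0.2418*log2(0.2418) - 0.7582*log2(0.7582) = 0.495234 + 0.302787 = 0.798. C = 1 - H(p) = 1 - 0.798 = 0.202

0.202 bits


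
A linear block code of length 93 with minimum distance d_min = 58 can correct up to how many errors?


Correction capability = floor((d-1)/2) = floor((58-1)/2) = 28

28 errors


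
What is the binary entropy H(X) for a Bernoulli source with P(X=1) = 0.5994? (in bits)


H = -p*log2(p) - (1-p)*log2(1-p). -0.5994*log2(0.5994) = 0.442602; -0.4006*log2(0.4006) = 0.528698. H = 0.442602 + 0.528698 = 0.9713

0.9713 bits


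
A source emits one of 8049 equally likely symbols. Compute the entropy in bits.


H = log2(n) = log2(8049) = 12.9746

12.9746 bits


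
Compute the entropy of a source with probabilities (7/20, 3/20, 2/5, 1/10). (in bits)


H = -sum(p_i * log2(p_i)). Terms: -(7/20)*log2(7/20) = 0.530101; -(3/20)*log2(3/20) = 0.410545; -(2/5)*log2(2/5) = 0.528771; -(1/10)*log2(1/10) = 0.332193. H = 0.530101 + 0.410545 + 0.528771 + 0.332193 = 1.8016

1.8016 bits


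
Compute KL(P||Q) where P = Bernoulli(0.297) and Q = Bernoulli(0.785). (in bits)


KL = p*log2(p/q) + (1-p)*log2((1-p)/(1-q)) = 0.297*log2(0.297/0.785) + 0.703*log2(0.703/0.215) = 0.7851

0.7851 bits


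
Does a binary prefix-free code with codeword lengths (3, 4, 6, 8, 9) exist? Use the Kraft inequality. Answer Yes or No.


Kraft sum = sum(2^(-l_i)) = 0.209, need <= 1. Result: satisfied (a binary prefix-free code with these lengths exists)

Yes


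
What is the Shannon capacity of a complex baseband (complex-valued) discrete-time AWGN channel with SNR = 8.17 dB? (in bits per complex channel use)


SNR_linear = 10^(8.17/10) = 6.5615; C = log2(1 + SNR_linear) = log2(1 + 6.5615) = 2.9187

2.9187 bits/channel use


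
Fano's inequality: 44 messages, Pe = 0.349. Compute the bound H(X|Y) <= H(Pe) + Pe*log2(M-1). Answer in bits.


H(Pe) = -Pe*log2(Pe) - (1-Pe)*log2(1-Pe) = -0.349*log2(0.349) - 0.651*log2(0.651) = 0.530027 + 0.403145 = 0.9332. Pe*log2(M-1) = 0.349*log2(43) = 1.893766. Bound = H(Pe) + Pe*log2(M-1) = 0.530027 + 0.403145 + 1.893766 = 2.8269

2.8269 bits


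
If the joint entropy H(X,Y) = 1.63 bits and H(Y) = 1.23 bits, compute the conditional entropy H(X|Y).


H(X|Y) = H(X,Y) - H(Y) = 1.63 - 1.23 = 0.4

0.4 bits


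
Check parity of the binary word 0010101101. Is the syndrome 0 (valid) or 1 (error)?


Syndrome = XOR of all bits = 0 XOR 0 XOR 1 XOR 0 XOR 1 XOR 0 XOR 1 XOR 1 XOR 0 XOR 1 = 1

1


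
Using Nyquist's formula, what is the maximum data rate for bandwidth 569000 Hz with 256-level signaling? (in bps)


Rate = 2 * B * log2(M) = 2 * 569000 * 8.0 = 9104000.0

9104000.0 bps


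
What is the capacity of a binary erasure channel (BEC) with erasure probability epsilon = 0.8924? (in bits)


C = 1 - epsilon = 1 - 0.8924 = 0.1076

0.1076 bits


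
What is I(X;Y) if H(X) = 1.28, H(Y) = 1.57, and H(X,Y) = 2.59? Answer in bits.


I(X;Y) = H(X) + H(Y) - H(X,Y) = 1.28 + 1.57 - 2.59 = 0.26

0.26 bits


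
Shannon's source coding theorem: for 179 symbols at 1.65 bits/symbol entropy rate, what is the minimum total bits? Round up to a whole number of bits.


Minimum bits >= n * H = 179 * 1.65 = 295.35, rounded up to a whole number of bits = 296

296 bits


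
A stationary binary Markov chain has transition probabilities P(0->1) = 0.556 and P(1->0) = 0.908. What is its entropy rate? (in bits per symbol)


Stationary distribution: pi_0 = p10/(p01+p10) = 0.6202, pi_1 = 0.3798. Entropy rate H' = pi_0*H(p01) + pi_1*H(p10) = 0.6202*0.9909 + 0.3798*0.4431 = 0.7829

0.7829 bits/symbol


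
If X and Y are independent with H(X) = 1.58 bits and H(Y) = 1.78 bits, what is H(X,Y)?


For independent variables, H(X,Y) = H(X) + H(Y) = 1.58 + 1.78 = 3.36

3.36 bits


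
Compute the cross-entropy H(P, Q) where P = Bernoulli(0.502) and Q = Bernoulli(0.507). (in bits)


H(P,Q) = -p*log2(q) - (1-p)*log2(1-q). -0.502*log2(0.507) = 0.491931; -0.498*log2(0.493) = 0.508130. H(P,Q) = 0.491931 + 0.508130 = 1.0001

1.0001 bits


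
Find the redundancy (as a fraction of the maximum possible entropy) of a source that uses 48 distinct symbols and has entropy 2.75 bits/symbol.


H_max = log2(K) = log2(48) = 5.585 bits/symbol. Redundancy = 1 - H/H_max = 1 - 2.75/5.585 = 1 - 0.4924 = 0.5076

0.5076
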